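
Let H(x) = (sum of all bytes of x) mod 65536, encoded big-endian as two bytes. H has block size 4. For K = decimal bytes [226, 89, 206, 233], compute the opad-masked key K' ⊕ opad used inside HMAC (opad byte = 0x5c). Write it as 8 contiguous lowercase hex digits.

Key decimal bytes [226, 89, 206, 233] = e2 59 ce e9 is exactly B = 4 bytes: K' = e2 59 ce e9.
XOR each byte with 0x5c: e2⊕5c=be, 59⊕5c=05, ce⊕5c=92, e9⊕5c=b5.

be0592b5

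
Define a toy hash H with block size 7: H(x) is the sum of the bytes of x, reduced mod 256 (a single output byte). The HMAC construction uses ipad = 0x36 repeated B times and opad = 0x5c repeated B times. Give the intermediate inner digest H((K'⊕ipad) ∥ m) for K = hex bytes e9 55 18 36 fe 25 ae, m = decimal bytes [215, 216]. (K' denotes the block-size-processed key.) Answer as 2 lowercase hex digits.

92

Key hex bytes e9 55 18 36 fe 25 ae is exactly B = 7 bytes: K' = e9 55 18 36 fe 25 ae.
K' ⊕ ipad = df 63 2e 00 c8 13 98.
Inner input = df 63 2e 00 c8 13 98 ∥ d7 d8.
Inner hash: sum = 223+99+46+0+200+19+152+215+216 = 1170; mod 256 = 146 → 92.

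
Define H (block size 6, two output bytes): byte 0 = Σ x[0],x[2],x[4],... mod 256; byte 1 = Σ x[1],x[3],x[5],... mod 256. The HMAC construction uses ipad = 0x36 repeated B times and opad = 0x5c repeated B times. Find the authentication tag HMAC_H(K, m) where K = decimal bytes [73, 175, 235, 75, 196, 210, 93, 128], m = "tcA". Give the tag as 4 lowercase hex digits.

Key decimal bytes [73, 175, 235, 75, 196, 210, 93, 128] = 49 af eb 4b c4 d2 5d 80 is 8 bytes > B = 6, so hash it first: H(key) = 55 4c, then zero-pad to 6 bytes: K' = 55 4c 00 00 00 00.
K' ⊕ ipad = 63 7a 36 36 36 36.  K' ⊕ opad = 09 10 5c 5c 5c 5c.
Inner input = (K'⊕ipad) ∥ m = 63 7a 36 36 36 36 ∥ 74 63 41.
Inner hash: even-index sum = 388 mod 256 = 132; odd-index sum = 329 mod 256 = 73 → 84 49.
Outer input = (K'⊕opad) ∥ inner = 09 10 5c 5c 5c 5c ∥ 84 49.
Outer hash (tag): even-index sum = 325 mod 256 = 69; odd-index sum = 273 mod 256 = 17 → 45 11.

4511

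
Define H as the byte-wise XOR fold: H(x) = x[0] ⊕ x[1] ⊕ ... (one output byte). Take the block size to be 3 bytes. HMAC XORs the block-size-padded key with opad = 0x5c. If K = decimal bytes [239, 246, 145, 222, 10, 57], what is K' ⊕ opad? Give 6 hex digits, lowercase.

395c5c

Key decimal bytes [239, 246, 145, 222, 10, 57] = ef f6 91 de 0a 39 is 6 bytes > B = 3, so hash it first: H(key) = 65, then zero-pad to 3 bytes: K' = 65 00 00.
XOR each byte with 0x5c: 65⊕5c=39, 00⊕5c=5c, 00⊕5c=5c.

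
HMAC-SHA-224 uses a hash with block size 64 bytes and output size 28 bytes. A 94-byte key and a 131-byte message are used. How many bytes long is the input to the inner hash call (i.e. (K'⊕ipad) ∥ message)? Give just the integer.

195

Key is 94 > 64 bytes, so it is hashed to 28 bytes then zero-padded to 64: |K'| = 64.
Inner input = (K'⊕ipad) ∥ m → 64 + 131 = 195 bytes.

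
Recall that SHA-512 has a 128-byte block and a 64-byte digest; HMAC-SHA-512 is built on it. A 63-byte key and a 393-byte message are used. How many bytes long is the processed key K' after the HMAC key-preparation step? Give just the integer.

128

Key is 63 ≤ 128 bytes, zero-padded: |K'| = 128.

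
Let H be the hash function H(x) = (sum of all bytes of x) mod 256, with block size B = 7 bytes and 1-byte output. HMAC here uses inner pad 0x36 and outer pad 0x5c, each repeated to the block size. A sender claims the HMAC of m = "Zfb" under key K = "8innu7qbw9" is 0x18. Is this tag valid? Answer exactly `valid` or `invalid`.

Key "8innu7qbw9" = 38 69 6e 6e 75 37 71 62 77 39 is 10 bytes > B = 7, so hash it first: H(key) = ac, then zero-pad to 7 bytes: K' = ac 00 00 00 00 00 00.
K' ⊕ ipad = 9a 36 36 36 36 36 36; K' ⊕ opad = f0 5c 5c 5c 5c 5c 5c.
Inner hash: sum = 154+54+54+54+54+54+54+90+102+98 = 768; mod 256 = 0 → 00.
Outer hash (recomputed tag): sum = 240+92+92+92+92+92+92+0 = 792; mod 256 = 24 → 18.
Recomputed tag = 18; claimed = 18 → match.

valid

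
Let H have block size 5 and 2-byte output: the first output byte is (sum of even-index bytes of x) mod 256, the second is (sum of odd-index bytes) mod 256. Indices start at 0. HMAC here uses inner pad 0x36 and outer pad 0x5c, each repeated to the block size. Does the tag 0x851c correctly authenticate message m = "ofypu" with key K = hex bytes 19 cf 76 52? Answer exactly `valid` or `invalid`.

Key hex bytes 19 cf 76 52 is 4 bytes ≤ B = 5; zero-pad to 5 bytes: K' = 19 cf 76 52 00.
K' ⊕ ipad = 2f f9 40 64 36; K' ⊕ opad = 45 93 2a 0e 5c.
Inner hash: even-index sum = 379 mod 256 = 123; odd-index sum = 698 mod 256 = 186 → 7b ba.
Outer hash (recomputed tag): even-index sum = 389 mod 256 = 133; odd-index sum = 284 mod 256 = 28 → 85 1c.
Recomputed tag = 851c; claimed = 851c → match.

valid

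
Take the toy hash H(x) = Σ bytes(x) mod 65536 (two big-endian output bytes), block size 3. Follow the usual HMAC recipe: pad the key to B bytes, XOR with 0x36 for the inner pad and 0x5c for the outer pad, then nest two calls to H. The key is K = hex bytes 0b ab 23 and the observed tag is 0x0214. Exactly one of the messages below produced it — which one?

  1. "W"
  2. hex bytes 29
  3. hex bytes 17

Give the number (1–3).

Key hex bytes 0b ab 23 is exactly B = 3 bytes: K' = 0b ab 23.
K' ⊕ ipad = 3d 9d 15; K' ⊕ opad = 57 f7 7f.
m1: inner = H(3d 9d 15 57) = 01 46; tag = H(57 f7 7f 01 46) = 0214 ← matches
m2: inner = H(3d 9d 15 29) = 01 18; tag = H(57 f7 7f 01 18) = 01e6
m3: inner = H(3d 9d 15 17) = 01 06; tag = H(57 f7 7f 01 06) = 01d4

1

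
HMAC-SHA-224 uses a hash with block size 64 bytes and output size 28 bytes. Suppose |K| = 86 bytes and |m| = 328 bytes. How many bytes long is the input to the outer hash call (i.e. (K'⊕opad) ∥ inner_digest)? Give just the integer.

92

Key is 86 > 64 bytes, so it is hashed to 28 bytes then zero-padded to 64: |K'| = 64.
Outer input = (K'⊕opad) ∥ H(inner) → 64 + 28 = 92 bytes.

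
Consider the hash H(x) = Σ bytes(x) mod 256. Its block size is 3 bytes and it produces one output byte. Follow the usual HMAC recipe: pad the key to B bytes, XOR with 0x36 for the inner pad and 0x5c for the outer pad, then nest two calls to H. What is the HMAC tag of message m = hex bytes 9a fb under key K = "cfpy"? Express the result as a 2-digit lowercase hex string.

2b

Key "cfpy" = 63 66 70 79 is 4 bytes > B = 3, so hash it first: H(key) = b2, then zero-pad to 3 bytes: K' = b2 00 00.
K' ⊕ ipad = 84 36 36.  K' ⊕ opad = ee 5c 5c.
Inner input = (K'⊕ipad) ∥ m = 84 36 36 ∥ 9a fb.
Inner hash: sum = 132+54+54+154+251 = 645; mod 256 = 133 → 85.
Outer input = (K'⊕opad) ∥ inner = ee 5c 5c ∥ 85.
Outer hash (tag): sum = 238+92+92+133 = 555; mod 256 = 43 → 2b.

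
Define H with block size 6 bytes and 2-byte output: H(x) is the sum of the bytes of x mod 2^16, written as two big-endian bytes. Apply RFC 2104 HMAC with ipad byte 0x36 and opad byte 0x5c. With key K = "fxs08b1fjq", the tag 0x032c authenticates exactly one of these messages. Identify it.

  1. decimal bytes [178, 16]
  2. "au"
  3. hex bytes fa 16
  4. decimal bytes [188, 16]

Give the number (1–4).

1

Key "fxs08b1fjq" = 66 78 73 30 38 62 31 66 6a 71 is 10 bytes > B = 6, so hash it first: H(key) = 03 8d, then zero-pad to 6 bytes: K' = 03 8d 00 00 00 00.
K' ⊕ ipad = 35 bb 36 36 36 36; K' ⊕ opad = 5f d1 5c 5c 5c 5c.
m1: inner = H(35 bb 36 36 36 36 b2 10) = 02 8a; tag = H(5f d1 5c 5c 5c 5c 02 8a) = 032c ← matches
m2: inner = H(35 bb 36 36 36 36 61 75) = 02 9e; tag = H(5f d1 5c 5c 5c 5c 02 9e) = 0340
m3: inner = H(35 bb 36 36 36 36 fa 16) = 02 d8; tag = H(5f d1 5c 5c 5c 5c 02 d8) = 037a
m4: inner = H(35 bb 36 36 36 36 bc 10) = 02 94; tag = H(5f d1 5c 5c 5c 5c 02 94) = 0336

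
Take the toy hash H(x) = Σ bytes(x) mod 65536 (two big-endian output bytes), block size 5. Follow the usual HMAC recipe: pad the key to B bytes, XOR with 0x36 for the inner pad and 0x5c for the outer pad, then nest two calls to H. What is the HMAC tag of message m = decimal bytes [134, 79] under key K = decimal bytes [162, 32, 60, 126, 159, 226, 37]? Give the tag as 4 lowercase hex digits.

Key decimal bytes [162, 32, 60, 126, 159, 226, 37] = a2 20 3c 7e 9f e2 25 is 7 bytes > B = 5, so hash it first: H(key) = 03 22, then zero-pad to 5 bytes: K' = 03 22 00 00 00.
K' ⊕ ipad = 35 14 36 36 36.  K' ⊕ opad = 5f 7e 5c 5c 5c.
Inner input = (K'⊕ipad) ∥ m = 35 14 36 36 36 ∥ 86 4f.
Inner hash: sum = 53+20+54+54+54+134+79 = 448 → 01 c0.
Outer input = (K'⊕opad) ∥ inner = 5f 7e 5c 5c 5c ∥ 01 c0.
Outer hash (tag): sum = 95+126+92+92+92+1+192 = 690 → 02 b2.

02b2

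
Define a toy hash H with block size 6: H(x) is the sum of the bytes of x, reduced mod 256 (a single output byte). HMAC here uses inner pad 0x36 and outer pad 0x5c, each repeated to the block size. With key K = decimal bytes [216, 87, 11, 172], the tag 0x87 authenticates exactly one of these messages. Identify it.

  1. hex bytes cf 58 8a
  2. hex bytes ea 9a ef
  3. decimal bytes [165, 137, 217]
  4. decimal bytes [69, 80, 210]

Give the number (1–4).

4

Key decimal bytes [216, 87, 11, 172] = d8 57 0b ac is 4 bytes ≤ B = 6; zero-pad to 6 bytes: K' = d8 57 0b ac 00 00.
K' ⊕ ipad = ee 61 3d 9a 36 36; K' ⊕ opad = 84 0b 57 f0 5c 5c.
m1: inner = H(ee 61 3d 9a 36 36 cf 58 8a) = 43; tag = H(84 0b 57 f0 5c 5c 43) = d1
m2: inner = H(ee 61 3d 9a 36 36 ea 9a ef) = 05; tag = H(84 0b 57 f0 5c 5c 05) = 93
m3: inner = H(ee 61 3d 9a 36 36 a5 89 d9) = 99; tag = H(84 0b 57 f0 5c 5c 99) = 27
m4: inner = H(ee 61 3d 9a 36 36 45 50 d2) = f9; tag = H(84 0b 57 f0 5c 5c f9) = 87 ← matches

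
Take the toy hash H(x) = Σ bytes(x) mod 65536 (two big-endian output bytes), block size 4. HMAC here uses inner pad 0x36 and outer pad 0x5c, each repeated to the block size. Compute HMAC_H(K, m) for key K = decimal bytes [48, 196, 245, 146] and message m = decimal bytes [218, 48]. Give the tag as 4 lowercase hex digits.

Key decimal bytes [48, 196, 245, 146] = 30 c4 f5 92 is exactly B = 4 bytes: K' = 30 c4 f5 92.
K' ⊕ ipad = 06 f2 c3 a4.  K' ⊕ opad = 6c 98 a9 ce.
Inner input = (K'⊕ipad) ∥ m = 06 f2 c3 a4 ∥ da 30.
Inner hash: sum = 6+242+195+164+218+48 = 873 → 03 69.
Outer input = (K'⊕opad) ∥ inner = 6c 98 a9 ce ∥ 03 69.
Outer hash (tag): sum = 108+152+169+206+3+105 = 743 → 02 e7.

02e7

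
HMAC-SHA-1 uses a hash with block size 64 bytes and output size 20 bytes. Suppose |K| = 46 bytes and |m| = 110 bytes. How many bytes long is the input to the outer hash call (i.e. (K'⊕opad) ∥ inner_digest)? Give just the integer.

Key is 46 ≤ 64 bytes, zero-padded: |K'| = 64.
Outer input = (K'⊕opad) ∥ H(inner) → 64 + 20 = 84 bytes.

84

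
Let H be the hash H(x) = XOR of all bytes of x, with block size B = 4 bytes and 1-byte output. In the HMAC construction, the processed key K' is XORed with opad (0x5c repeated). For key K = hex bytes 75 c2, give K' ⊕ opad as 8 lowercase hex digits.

299e5c5c

Key hex bytes 75 c2 is 2 bytes ≤ B = 4; zero-pad to 4 bytes: K' = 75 c2 00 00.
XOR each byte with 0x5c: 75⊕5c=29, c2⊕5c=9e, 00⊕5c=5c, 00⊕5c=5c.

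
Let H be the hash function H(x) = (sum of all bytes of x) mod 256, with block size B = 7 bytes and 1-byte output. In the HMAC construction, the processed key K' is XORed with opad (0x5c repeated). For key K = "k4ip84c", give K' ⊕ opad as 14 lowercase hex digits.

3768352c64683f

Key "k4ip84c" = 6b 34 69 70 38 34 63 is exactly B = 7 bytes: K' = 6b 34 69 70 38 34 63.
XOR each byte with 0x5c: 6b⊕5c=37, 34⊕5c=68, 69⊕5c=35, 70⊕5c=2c, 38⊕5c=64, 34⊕5c=68, 63⊕5c=3f.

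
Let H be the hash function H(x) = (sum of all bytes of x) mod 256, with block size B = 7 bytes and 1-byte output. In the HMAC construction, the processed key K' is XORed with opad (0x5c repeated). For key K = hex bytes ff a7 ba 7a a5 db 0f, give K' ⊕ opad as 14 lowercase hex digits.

Key hex bytes ff a7 ba 7a a5 db 0f is exactly B = 7 bytes: K' = ff a7 ba 7a a5 db 0f.
XOR each byte with 0x5c: ff⊕5c=a3, a7⊕5c=fb, ba⊕5c=e6, 7a⊕5c=26, a5⊕5c=f9, db⊕5c=87, 0f⊕5c=53.

a3fbe626f98753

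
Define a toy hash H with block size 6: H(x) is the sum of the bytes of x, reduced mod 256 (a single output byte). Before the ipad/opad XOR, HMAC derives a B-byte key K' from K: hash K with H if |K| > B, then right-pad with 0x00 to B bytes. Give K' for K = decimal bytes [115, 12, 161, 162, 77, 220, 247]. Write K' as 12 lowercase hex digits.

|K| = 7 > B = 6, so first hash the key.
H(K): sum = 115+12+161+162+77+220+247 = 994; mod 256 = 226 → e2.
Zero-pad H(K) = e2 to 6 bytes: K' = e2 00 00 00 00 00.

e20000000000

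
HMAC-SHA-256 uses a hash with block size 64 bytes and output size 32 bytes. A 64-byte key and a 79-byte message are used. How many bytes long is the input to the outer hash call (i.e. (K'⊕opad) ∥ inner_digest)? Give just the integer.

96

Key is 64 ≤ 64 bytes, zero-padded: |K'| = 64.
Outer input = (K'⊕opad) ∥ H(inner) → 64 + 32 = 96 bytes.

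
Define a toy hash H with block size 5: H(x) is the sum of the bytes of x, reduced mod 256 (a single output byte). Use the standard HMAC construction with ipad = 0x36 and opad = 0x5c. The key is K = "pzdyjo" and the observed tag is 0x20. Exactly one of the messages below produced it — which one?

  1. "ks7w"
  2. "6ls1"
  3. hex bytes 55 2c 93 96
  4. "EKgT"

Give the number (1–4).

2

Key "pzdyjo" = 70 7a 64 79 6a 6f is 6 bytes > B = 5, so hash it first: H(key) = a0, then zero-pad to 5 bytes: K' = a0 00 00 00 00.
K' ⊕ ipad = 96 36 36 36 36; K' ⊕ opad = fc 5c 5c 5c 5c.
m1: inner = H(96 36 36 36 36 6b 73 37 77) = fa; tag = H(fc 5c 5c 5c 5c fa) = 66
m2: inner = H(96 36 36 36 36 36 6c 73 31) = b4; tag = H(fc 5c 5c 5c 5c b4) = 20 ← matches
m3: inner = H(96 36 36 36 36 55 2c 93 96) = 18; tag = H(fc 5c 5c 5c 5c 18) = 84
m4: inner = H(96 36 36 36 36 45 4b 67 54) = b9; tag = H(fc 5c 5c 5c 5c b9) = 25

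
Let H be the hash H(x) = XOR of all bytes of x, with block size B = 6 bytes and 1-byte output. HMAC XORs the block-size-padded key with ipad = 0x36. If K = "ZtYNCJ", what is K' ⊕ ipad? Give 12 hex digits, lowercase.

6c426f78757c

Key "ZtYNCJ" = 5a 74 59 4e 43 4a is exactly B = 6 bytes: K' = 5a 74 59 4e 43 4a.
XOR each byte with 0x36: 5a⊕36=6c, 74⊕36=42, 59⊕36=6f, 4e⊕36=78, 43⊕36=75, 4a⊕36=7c.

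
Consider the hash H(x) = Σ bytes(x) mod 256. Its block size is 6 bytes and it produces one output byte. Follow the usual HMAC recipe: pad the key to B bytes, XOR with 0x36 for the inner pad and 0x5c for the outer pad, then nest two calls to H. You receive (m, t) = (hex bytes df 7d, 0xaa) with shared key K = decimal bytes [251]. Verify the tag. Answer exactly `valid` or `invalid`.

Key decimal bytes [251] = fb is 1 byte ≤ B = 6; zero-pad to 6 bytes: K' = fb 00 00 00 00 00.
K' ⊕ ipad = cd 36 36 36 36 36; K' ⊕ opad = a7 5c 5c 5c 5c 5c.
Inner hash: sum = 205+54+54+54+54+54+223+125 = 823; mod 256 = 55 → 37.
Outer hash (recomputed tag): sum = 167+92+92+92+92+92+55 = 682; mod 256 = 170 → aa.
Recomputed tag = aa; claimed = aa → match.

valid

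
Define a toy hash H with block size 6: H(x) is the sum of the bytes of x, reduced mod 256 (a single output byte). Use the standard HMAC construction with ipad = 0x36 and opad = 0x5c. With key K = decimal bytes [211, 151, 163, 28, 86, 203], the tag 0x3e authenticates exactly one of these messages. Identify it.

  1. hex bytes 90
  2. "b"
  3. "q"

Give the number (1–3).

Key decimal bytes [211, 151, 163, 28, 86, 203] = d3 97 a3 1c 56 cb is exactly B = 6 bytes: K' = d3 97 a3 1c 56 cb.
K' ⊕ ipad = e5 a1 95 2a 60 fd; K' ⊕ opad = 8f cb ff 40 0a 97.
m1: inner = H(e5 a1 95 2a 60 fd 90) = 32; tag = H(8f cb ff 40 0a 97 32) = 6c
m2: inner = H(e5 a1 95 2a 60 fd 62) = 04; tag = H(8f cb ff 40 0a 97 04) = 3e ← matches
m3: inner = H(e5 a1 95 2a 60 fd 71) = 13; tag = H(8f cb ff 40 0a 97 13) = 4d

2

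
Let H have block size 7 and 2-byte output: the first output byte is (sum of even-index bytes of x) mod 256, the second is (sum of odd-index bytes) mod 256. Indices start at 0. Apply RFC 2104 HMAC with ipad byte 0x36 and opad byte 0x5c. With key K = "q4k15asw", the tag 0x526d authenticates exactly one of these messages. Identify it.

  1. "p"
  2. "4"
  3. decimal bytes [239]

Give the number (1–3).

3

Key "q4k15asw" = 71 34 6b 31 35 61 73 77 is 8 bytes > B = 7, so hash it first: H(key) = 84 3d, then zero-pad to 7 bytes: K' = 84 3d 00 00 00 00 00.
K' ⊕ ipad = b2 0b 36 36 36 36 36; K' ⊕ opad = d8 61 5c 5c 5c 5c 5c.
m1: inner = H(b2 0b 36 36 36 36 36 70) = 54 e7; tag = H(d8 61 5c 5c 5c 5c 5c 54 e7) = d36d
m2: inner = H(b2 0b 36 36 36 36 36 34) = 54 ab; tag = H(d8 61 5c 5c 5c 5c 5c 54 ab) = 976d
m3: inner = H(b2 0b 36 36 36 36 36 ef) = 54 66; tag = H(d8 61 5c 5c 5c 5c 5c 54 66) = 526d ← matches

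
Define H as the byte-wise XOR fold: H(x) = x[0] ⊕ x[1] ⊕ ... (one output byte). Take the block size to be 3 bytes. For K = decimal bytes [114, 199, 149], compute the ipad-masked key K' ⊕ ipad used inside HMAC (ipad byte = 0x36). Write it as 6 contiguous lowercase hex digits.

44f1a3

Key decimal bytes [114, 199, 149] = 72 c7 95 is exactly B = 3 bytes: K' = 72 c7 95.
XOR each byte with 0x36: 72⊕36=44, c7⊕36=f1, 95⊕36=a3.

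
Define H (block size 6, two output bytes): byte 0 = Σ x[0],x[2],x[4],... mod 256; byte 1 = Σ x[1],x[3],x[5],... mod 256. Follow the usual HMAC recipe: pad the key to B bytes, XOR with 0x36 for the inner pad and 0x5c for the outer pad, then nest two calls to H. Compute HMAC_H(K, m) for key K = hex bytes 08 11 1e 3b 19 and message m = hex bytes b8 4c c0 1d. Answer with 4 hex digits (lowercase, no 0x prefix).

Key hex bytes 08 11 1e 3b 19 is 5 bytes ≤ B = 6; zero-pad to 6 bytes: K' = 08 11 1e 3b 19 00.
K' ⊕ ipad = 3e 27 28 0d 2f 36.  K' ⊕ opad = 54 4d 42 67 45 5c.
Inner input = (K'⊕ipad) ∥ m = 3e 27 28 0d 2f 36 ∥ b8 4c c0 1d.
Inner hash: even-index sum = 525 mod 256 = 13; odd-index sum = 211 mod 256 = 211 → 0d d3.
Outer input = (K'⊕opad) ∥ inner = 54 4d 42 67 45 5c ∥ 0d d3.
Outer hash (tag): even-index sum = 232 mod 256 = 232; odd-index sum = 483 mod 256 = 227 → e8 e3.

e8e3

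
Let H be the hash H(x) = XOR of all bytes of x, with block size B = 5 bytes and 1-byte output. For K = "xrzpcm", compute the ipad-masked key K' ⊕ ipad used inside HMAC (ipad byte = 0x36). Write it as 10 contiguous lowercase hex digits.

Key "xrzpcm" = 78 72 7a 70 63 6d is 6 bytes > B = 5, so hash it first: H(key) = 0e, then zero-pad to 5 bytes: K' = 0e 00 00 00 00.
XOR each byte with 0x36: 0e⊕36=38, 00⊕36=36, 00⊕36=36, 00⊕36=36, 00⊕36=36.

3836363636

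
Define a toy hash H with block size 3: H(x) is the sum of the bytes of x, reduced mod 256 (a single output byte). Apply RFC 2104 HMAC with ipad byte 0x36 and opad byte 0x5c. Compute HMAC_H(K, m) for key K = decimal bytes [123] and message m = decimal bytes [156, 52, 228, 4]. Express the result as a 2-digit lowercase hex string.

50

Key decimal bytes [123] = 7b is 1 byte ≤ B = 3; zero-pad to 3 bytes: K' = 7b 00 00.
K' ⊕ ipad = 4d 36 36.  K' ⊕ opad = 27 5c 5c.
Inner input = (K'⊕ipad) ∥ m = 4d 36 36 ∥ 9c 34 e4 04.
Inner hash: sum = 77+54+54+156+52+228+4 = 625; mod 256 = 113 → 71.
Outer input = (K'⊕opad) ∥ inner = 27 5c 5c ∥ 71.
Outer hash (tag): sum = 39+92+92+113 = 336; mod 256 = 80 → 50.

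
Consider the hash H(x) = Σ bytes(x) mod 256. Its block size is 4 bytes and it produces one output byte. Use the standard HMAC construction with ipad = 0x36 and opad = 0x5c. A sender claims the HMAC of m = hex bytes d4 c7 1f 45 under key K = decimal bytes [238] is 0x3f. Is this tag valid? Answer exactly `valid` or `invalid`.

Key decimal bytes [238] = ee is 1 byte ≤ B = 4; zero-pad to 4 bytes: K' = ee 00 00 00.
K' ⊕ ipad = d8 36 36 36; K' ⊕ opad = b2 5c 5c 5c.
Inner hash: sum = 216+54+54+54+212+199+31+69 = 889; mod 256 = 121 → 79.
Outer hash (recomputed tag): sum = 178+92+92+92+121 = 575; mod 256 = 63 → 3f.
Recomputed tag = 3f; claimed = 3f → match.

valid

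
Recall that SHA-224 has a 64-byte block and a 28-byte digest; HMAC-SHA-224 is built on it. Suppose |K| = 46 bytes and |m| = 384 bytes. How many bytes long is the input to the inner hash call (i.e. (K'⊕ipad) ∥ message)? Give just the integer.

Key is 46 ≤ 64 bytes, zero-padded: |K'| = 64.
Inner input = (K'⊕ipad) ∥ m → 64 + 384 = 448 bytes.

448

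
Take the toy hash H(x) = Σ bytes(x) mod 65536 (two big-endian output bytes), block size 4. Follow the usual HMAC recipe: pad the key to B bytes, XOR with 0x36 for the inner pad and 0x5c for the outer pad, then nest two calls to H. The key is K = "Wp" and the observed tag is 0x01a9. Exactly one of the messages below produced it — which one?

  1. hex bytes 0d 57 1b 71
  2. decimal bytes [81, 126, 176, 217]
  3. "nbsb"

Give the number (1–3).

Key "Wp" = 57 70 is 2 bytes ≤ B = 4; zero-pad to 4 bytes: K' = 57 70 00 00.
K' ⊕ ipad = 61 46 36 36; K' ⊕ opad = 0b 2c 5c 5c.
m1: inner = H(61 46 36 36 0d 57 1b 71) = 02 03; tag = H(0b 2c 5c 5c 02 03) = 00f4
m2: inner = H(61 46 36 36 51 7e b0 d9) = 03 6b; tag = H(0b 2c 5c 5c 03 6b) = 015d
m3: inner = H(61 46 36 36 6e 62 73 62) = 02 b8; tag = H(0b 2c 5c 5c 02 b8) = 01a9 ← matches

3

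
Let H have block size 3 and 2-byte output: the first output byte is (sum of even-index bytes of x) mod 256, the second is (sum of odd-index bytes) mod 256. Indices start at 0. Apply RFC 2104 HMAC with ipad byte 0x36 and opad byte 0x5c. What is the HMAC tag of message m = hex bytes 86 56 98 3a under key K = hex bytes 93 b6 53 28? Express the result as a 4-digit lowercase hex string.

Key hex bytes 93 b6 53 28 is 4 bytes > B = 3, so hash it first: H(key) = e6 de, then zero-pad to 3 bytes: K' = e6 de 00.
K' ⊕ ipad = d0 e8 36.  K' ⊕ opad = ba 82 5c.
Inner input = (K'⊕ipad) ∥ m = d0 e8 36 ∥ 86 56 98 3a.
Inner hash: even-index sum = 406 mod 256 = 150; odd-index sum = 518 mod 256 = 6 → 96 06.
Outer input = (K'⊕opad) ∥ inner = ba 82 5c ∥ 96 06.
Outer hash (tag): even-index sum = 284 mod 256 = 28; odd-index sum = 280 mod 256 = 24 → 1c 18.

1c18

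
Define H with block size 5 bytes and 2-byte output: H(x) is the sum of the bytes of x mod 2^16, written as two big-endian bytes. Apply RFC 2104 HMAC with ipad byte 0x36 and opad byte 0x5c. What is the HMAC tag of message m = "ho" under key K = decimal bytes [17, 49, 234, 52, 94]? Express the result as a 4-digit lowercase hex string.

0227

Key decimal bytes [17, 49, 234, 52, 94] = 11 31 ea 34 5e is exactly B = 5 bytes: K' = 11 31 ea 34 5e.
K' ⊕ ipad = 27 07 dc 02 68.  K' ⊕ opad = 4d 6d b6 68 02.
Inner input = (K'⊕ipad) ∥ m = 27 07 dc 02 68 ∥ 68 6f.
Inner hash: sum = 39+7+220+2+104+104+111 = 587 → 02 4b.
Outer input = (K'⊕opad) ∥ inner = 4d 6d b6 68 02 ∥ 02 4b.
Outer hash (tag): sum = 77+109+182+104+2+2+75 = 551 → 02 27.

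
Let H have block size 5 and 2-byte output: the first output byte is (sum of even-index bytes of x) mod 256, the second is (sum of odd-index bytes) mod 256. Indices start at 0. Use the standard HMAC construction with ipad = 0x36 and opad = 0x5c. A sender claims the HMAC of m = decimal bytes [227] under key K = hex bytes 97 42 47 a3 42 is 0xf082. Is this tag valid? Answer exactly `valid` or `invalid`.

Key hex bytes 97 42 47 a3 42 is exactly B = 5 bytes: K' = 97 42 47 a3 42.
K' ⊕ ipad = a1 74 71 95 74; K' ⊕ opad = cb 1e 1b ff 1e.
Inner hash: even-index sum = 390 mod 256 = 134; odd-index sum = 492 mod 256 = 236 → 86 ec.
Outer hash (recomputed tag): even-index sum = 496 mod 256 = 240; odd-index sum = 419 mod 256 = 163 → f0 a3.
Recomputed tag = f0a3; claimed = f082 → mismatch.

invalid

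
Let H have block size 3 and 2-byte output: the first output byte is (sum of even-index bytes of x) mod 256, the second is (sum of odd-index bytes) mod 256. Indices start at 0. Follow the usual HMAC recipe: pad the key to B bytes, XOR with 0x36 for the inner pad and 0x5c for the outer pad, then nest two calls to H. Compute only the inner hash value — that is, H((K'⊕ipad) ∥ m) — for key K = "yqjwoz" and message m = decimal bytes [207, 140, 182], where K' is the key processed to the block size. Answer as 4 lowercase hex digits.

26d9

Key "yqjwoz" = 79 71 6a 77 6f 7a is 6 bytes > B = 3, so hash it first: H(key) = 52 62, then zero-pad to 3 bytes: K' = 52 62 00.
K' ⊕ ipad = 64 54 36.
Inner input = 64 54 36 ∥ cf 8c b6.
Inner hash: even-index sum = 294 mod 256 = 38; odd-index sum = 473 mod 256 = 217 → 26 d9.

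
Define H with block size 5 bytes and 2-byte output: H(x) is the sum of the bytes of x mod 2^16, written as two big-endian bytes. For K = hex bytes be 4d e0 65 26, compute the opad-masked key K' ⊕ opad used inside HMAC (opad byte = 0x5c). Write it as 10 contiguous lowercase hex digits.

e211bc397a

Key hex bytes be 4d e0 65 26 is exactly B = 5 bytes: K' = be 4d e0 65 26.
XOR each byte with 0x5c: be⊕5c=e2, 4d⊕5c=11, e0⊕5c=bc, 65⊕5c=39, 26⊕5c=7a.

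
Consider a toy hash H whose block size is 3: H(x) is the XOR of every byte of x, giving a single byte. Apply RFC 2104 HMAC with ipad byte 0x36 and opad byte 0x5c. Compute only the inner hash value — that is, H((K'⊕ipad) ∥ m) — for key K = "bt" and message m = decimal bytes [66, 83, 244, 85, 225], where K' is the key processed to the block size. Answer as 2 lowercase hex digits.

71

Key "bt" = 62 74 is 2 bytes ≤ B = 3; zero-pad to 3 bytes: K' = 62 74 00.
K' ⊕ ipad = 54 42 36.
Inner input = 54 42 36 ∥ 42 53 f4 55 e1.
Inner hash: XOR 54⊕42⊕36⊕42⊕53⊕f4⊕55⊕e1 = 71.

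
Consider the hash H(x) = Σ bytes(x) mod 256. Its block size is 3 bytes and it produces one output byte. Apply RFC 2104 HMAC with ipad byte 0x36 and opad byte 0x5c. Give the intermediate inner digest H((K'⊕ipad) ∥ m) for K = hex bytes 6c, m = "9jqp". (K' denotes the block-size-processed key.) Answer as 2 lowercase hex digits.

4a

Key hex bytes 6c is 1 byte ≤ B = 3; zero-pad to 3 bytes: K' = 6c 00 00.
K' ⊕ ipad = 5a 36 36.
Inner input = 5a 36 36 ∥ 39 6a 71 70.
Inner hash: sum = 90+54+54+57+106+113+112 = 586; mod 256 = 74 → 4a.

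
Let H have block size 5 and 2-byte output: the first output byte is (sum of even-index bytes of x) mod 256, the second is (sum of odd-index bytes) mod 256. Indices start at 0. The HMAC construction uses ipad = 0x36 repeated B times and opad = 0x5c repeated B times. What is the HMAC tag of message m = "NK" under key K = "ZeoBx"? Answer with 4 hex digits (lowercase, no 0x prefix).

Key "ZeoBx" = 5a 65 6f 42 78 is exactly B = 5 bytes: K' = 5a 65 6f 42 78.
K' ⊕ ipad = 6c 53 59 74 4e.  K' ⊕ opad = 06 39 33 1e 24.
Inner input = (K'⊕ipad) ∥ m = 6c 53 59 74 4e ∥ 4e 4b.
Inner hash: even-index sum = 350 mod 256 = 94; odd-index sum = 277 mod 256 = 21 → 5e 15.
Outer input = (K'⊕opad) ∥ inner = 06 39 33 1e 24 ∥ 5e 15.
Outer hash (tag): even-index sum = 114 mod 256 = 114; odd-index sum = 181 mod 256 = 181 → 72 b5.

72b5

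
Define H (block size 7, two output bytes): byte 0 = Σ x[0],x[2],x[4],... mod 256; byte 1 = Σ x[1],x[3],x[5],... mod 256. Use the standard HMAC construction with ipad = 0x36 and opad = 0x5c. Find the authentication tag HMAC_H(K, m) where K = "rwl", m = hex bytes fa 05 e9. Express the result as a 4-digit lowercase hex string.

Key "rwl" = 72 77 6c is 3 bytes ≤ B = 7; zero-pad to 7 bytes: K' = 72 77 6c 00 00 00 00.
K' ⊕ ipad = 44 41 5a 36 36 36 36.  K' ⊕ opad = 2e 2b 30 5c 5c 5c 5c.
Inner input = (K'⊕ipad) ∥ m = 44 41 5a 36 36 36 36 ∥ fa 05 e9.
Inner hash: even-index sum = 271 mod 256 = 15; odd-index sum = 656 mod 256 = 144 → 0f 90.
Outer input = (K'⊕opad) ∥ inner = 2e 2b 30 5c 5c 5c 5c ∥ 0f 90.
Outer hash (tag): even-index sum = 422 mod 256 = 166; odd-index sum = 242 mod 256 = 242 → a6 f2.

a6f2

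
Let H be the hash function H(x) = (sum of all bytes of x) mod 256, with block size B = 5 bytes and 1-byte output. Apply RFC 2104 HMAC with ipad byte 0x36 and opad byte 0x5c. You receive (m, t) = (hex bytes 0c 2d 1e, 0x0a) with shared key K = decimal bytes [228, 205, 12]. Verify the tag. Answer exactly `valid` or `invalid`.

Key decimal bytes [228, 205, 12] = e4 cd 0c is 3 bytes ≤ B = 5; zero-pad to 5 bytes: K' = e4 cd 0c 00 00.
K' ⊕ ipad = d2 fb 3a 36 36; K' ⊕ opad = b8 91 50 5c 5c.
Inner hash: sum = 210+251+58+54+54+12+45+30 = 714; mod 256 = 202 → ca.
Outer hash (recomputed tag): sum = 184+145+80+92+92+202 = 795; mod 256 = 27 → 1b.
Recomputed tag = 1b; claimed = 0a → mismatch.

invalid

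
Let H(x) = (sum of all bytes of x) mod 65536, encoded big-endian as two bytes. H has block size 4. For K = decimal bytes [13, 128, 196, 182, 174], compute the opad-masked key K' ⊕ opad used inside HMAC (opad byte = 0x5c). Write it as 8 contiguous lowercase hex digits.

Key decimal bytes [13, 128, 196, 182, 174] = 0d 80 c4 b6 ae is 5 bytes > B = 4, so hash it first: H(key) = 02 b5, then zero-pad to 4 bytes: K' = 02 b5 00 00.
XOR each byte with 0x5c: 02⊕5c=5e, b5⊕5c=e9, 00⊕5c=5c, 00⊕5c=5c.

5ee95c5c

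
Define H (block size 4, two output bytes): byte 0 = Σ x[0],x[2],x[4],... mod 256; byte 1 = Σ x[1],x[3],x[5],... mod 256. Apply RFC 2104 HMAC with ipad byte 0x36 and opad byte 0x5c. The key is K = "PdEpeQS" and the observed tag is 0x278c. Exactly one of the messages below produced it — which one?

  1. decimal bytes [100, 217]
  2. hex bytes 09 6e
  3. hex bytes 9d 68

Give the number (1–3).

Key "PdEpeQS" = 50 64 45 70 65 51 53 is 7 bytes > B = 4, so hash it first: H(key) = 4d 25, then zero-pad to 4 bytes: K' = 4d 25 00 00.
K' ⊕ ipad = 7b 13 36 36; K' ⊕ opad = 11 79 5c 5c.
m1: inner = H(7b 13 36 36 64 d9) = 15 22; tag = H(11 79 5c 5c 15 22) = 82f7
m2: inner = H(7b 13 36 36 09 6e) = ba b7; tag = H(11 79 5c 5c ba b7) = 278c ← matches
m3: inner = H(7b 13 36 36 9d 68) = 4e b1; tag = H(11 79 5c 5c 4e b1) = bb86

2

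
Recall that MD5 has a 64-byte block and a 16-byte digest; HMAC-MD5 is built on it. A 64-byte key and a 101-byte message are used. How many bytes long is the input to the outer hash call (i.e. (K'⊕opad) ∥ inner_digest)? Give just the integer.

Key is 64 ≤ 64 bytes, zero-padded: |K'| = 64.
Outer input = (K'⊕opad) ∥ H(inner) → 64 + 16 = 80 bytes.

80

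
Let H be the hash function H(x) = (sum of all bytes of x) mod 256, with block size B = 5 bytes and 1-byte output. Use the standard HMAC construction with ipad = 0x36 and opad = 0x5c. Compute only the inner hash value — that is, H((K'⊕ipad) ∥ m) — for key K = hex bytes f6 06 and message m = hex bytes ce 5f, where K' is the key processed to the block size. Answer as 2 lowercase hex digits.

Key hex bytes f6 06 is 2 bytes ≤ B = 5; zero-pad to 5 bytes: K' = f6 06 00 00 00.
K' ⊕ ipad = c0 30 36 36 36.
Inner input = c0 30 36 36 36 ∥ ce 5f.
Inner hash: sum = 192+48+54+54+54+206+95 = 703; mod 256 = 191 → bf.

bf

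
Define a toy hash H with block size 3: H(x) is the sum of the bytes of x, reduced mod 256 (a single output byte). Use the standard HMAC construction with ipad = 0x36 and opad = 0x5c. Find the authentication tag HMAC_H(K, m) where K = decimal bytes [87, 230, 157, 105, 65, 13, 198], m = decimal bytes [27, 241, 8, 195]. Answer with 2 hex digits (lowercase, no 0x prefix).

Key decimal bytes [87, 230, 157, 105, 65, 13, 198] = 57 e6 9d 69 41 0d c6 is 7 bytes > B = 3, so hash it first: H(key) = 57, then zero-pad to 3 bytes: K' = 57 00 00.
K' ⊕ ipad = 61 36 36.  K' ⊕ opad = 0b 5c 5c.
Inner input = (K'⊕ipad) ∥ m = 61 36 36 ∥ 1b f1 08 c3.
Inner hash: sum = 97+54+54+27+241+8+195 = 676; mod 256 = 164 → a4.
Outer input = (K'⊕opad) ∥ inner = 0b 5c 5c ∥ a4.
Outer hash (tag): sum = 11+92+92+164 = 359; mod 256 = 103 → 67.

67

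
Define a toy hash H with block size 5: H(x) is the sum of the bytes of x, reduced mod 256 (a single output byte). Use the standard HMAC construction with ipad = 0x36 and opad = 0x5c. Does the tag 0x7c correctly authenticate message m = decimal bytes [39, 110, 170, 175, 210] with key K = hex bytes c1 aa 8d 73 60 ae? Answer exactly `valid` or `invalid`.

valid

Key hex bytes c1 aa 8d 73 60 ae is 6 bytes > B = 5, so hash it first: H(key) = 79, then zero-pad to 5 bytes: K' = 79 00 00 00 00.
K' ⊕ ipad = 4f 36 36 36 36; K' ⊕ opad = 25 5c 5c 5c 5c.
Inner hash: sum = 79+54+54+54+54+39+110+170+175+210 = 999; mod 256 = 231 → e7.
Outer hash (recomputed tag): sum = 37+92+92+92+92+231 = 636; mod 256 = 124 → 7c.
Recomputed tag = 7c; claimed = 7c → match.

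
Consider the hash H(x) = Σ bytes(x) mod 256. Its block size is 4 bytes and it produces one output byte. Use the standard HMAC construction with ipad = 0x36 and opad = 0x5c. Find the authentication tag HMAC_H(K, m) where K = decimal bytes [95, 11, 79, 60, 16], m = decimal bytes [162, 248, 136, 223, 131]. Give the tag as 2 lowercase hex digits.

c6

Key decimal bytes [95, 11, 79, 60, 16] = 5f 0b 4f 3c 10 is 5 bytes > B = 4, so hash it first: H(key) = 05, then zero-pad to 4 bytes: K' = 05 00 00 00.
K' ⊕ ipad = 33 36 36 36.  K' ⊕ opad = 59 5c 5c 5c.
Inner input = (K'⊕ipad) ∥ m = 33 36 36 36 ∥ a2 f8 88 df 83.
Inner hash: sum = 51+54+54+54+162+248+136+223+131 = 1113; mod 256 = 89 → 59.
Outer input = (K'⊕opad) ∥ inner = 59 5c 5c 5c ∥ 59.
Outer hash (tag): sum = 89+92+92+92+89 = 454; mod 256 = 198 → c6.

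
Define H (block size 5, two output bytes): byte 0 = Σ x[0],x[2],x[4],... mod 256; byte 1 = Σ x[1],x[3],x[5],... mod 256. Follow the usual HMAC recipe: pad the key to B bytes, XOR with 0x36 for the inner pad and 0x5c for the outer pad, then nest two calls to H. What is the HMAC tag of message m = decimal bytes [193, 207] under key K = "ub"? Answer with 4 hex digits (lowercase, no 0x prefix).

Key "ub" = 75 62 is 2 bytes ≤ B = 5; zero-pad to 5 bytes: K' = 75 62 00 00 00.
K' ⊕ ipad = 43 54 36 36 36.  K' ⊕ opad = 29 3e 5c 5c 5c.
Inner input = (K'⊕ipad) ∥ m = 43 54 36 36 36 ∥ c1 cf.
Inner hash: even-index sum = 382 mod 256 = 126; odd-index sum = 331 mod 256 = 75 → 7e 4b.
Outer input = (K'⊕opad) ∥ inner = 29 3e 5c 5c 5c ∥ 7e 4b.
Outer hash (tag): even-index sum = 300 mod 256 = 44; odd-index sum = 280 mod 256 = 24 → 2c 18.

2c18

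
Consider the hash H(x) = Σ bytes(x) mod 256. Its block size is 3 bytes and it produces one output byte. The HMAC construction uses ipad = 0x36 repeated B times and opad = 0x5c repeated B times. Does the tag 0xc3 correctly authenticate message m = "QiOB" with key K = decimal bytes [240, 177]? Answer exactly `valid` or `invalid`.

valid

Key decimal bytes [240, 177] = f0 b1 is 2 bytes ≤ B = 3; zero-pad to 3 bytes: K' = f0 b1 00.
K' ⊕ ipad = c6 87 36; K' ⊕ opad = ac ed 5c.
Inner hash: sum = 198+135+54+81+105+79+66 = 718; mod 256 = 206 → ce.
Outer hash (recomputed tag): sum = 172+237+92+206 = 707; mod 256 = 195 → c3.
Recomputed tag = c3; claimed = c3 → match.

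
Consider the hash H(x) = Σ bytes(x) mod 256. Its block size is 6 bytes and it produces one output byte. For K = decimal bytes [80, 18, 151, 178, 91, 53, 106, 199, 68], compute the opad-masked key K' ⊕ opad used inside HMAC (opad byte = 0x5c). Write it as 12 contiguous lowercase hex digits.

Key decimal bytes [80, 18, 151, 178, 91, 53, 106, 199, 68] = 50 12 97 b2 5b 35 6a c7 44 is 9 bytes > B = 6, so hash it first: H(key) = b0, then zero-pad to 6 bytes: K' = b0 00 00 00 00 00.
XOR each byte with 0x5c: b0⊕5c=ec, 00⊕5c=5c, 00⊕5c=5c, 00⊕5c=5c, 00⊕5c=5c, 00⊕5c=5c.

ec5c5c5c5c5c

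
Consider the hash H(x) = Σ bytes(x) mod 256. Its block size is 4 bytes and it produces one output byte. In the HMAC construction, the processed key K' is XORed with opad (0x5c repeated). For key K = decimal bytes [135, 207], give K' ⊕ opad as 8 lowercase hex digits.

Key decimal bytes [135, 207] = 87 cf is 2 bytes ≤ B = 4; zero-pad to 4 bytes: K' = 87 cf 00 00.
XOR each byte with 0x5c: 87⊕5c=db, cf⊕5c=93, 00⊕5c=5c, 00⊕5c=5c.

db935c5c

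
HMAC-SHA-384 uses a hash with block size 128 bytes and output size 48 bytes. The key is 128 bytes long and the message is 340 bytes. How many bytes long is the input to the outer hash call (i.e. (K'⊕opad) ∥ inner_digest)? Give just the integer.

176

Key is 128 ≤ 128 bytes, zero-padded: |K'| = 128.
Outer input = (K'⊕opad) ∥ H(inner) → 128 + 48 = 176 bytes.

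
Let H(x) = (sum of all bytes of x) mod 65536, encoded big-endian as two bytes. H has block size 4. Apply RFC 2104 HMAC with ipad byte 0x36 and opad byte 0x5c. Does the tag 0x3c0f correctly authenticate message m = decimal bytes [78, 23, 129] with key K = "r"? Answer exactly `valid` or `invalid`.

invalid

Key "r" = 72 is 1 byte ≤ B = 4; zero-pad to 4 bytes: K' = 72 00 00 00.
K' ⊕ ipad = 44 36 36 36; K' ⊕ opad = 2e 5c 5c 5c.
Inner hash: sum = 68+54+54+54+78+23+129 = 460 → 01 cc.
Outer hash (recomputed tag): sum = 46+92+92+92+1+204 = 527 → 02 0f.
Recomputed tag = 020f; claimed = 3c0f → mismatch.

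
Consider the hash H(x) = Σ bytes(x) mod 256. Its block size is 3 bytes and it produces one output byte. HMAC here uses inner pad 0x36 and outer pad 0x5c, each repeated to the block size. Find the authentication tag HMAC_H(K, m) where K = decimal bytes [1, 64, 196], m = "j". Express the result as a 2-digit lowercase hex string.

Key decimal bytes [1, 64, 196] = 01 40 c4 is exactly B = 3 bytes: K' = 01 40 c4.
K' ⊕ ipad = 37 76 f2.  K' ⊕ opad = 5d 1c 98.
Inner input = (K'⊕ipad) ∥ m = 37 76 f2 ∥ 6a.
Inner hash: sum = 55+118+242+106 = 521; mod 256 = 9 → 09.
Outer input = (K'⊕opad) ∥ inner = 5d 1c 98 ∥ 09.
Outer hash (tag): sum = 93+28+152+9 = 282; mod 256 = 26 → 1a.

1a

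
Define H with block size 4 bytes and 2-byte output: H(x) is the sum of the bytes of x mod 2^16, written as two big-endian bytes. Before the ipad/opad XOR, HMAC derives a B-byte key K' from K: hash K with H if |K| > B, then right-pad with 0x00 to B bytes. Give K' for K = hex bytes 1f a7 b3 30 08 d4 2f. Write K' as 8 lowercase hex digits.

02b40000

|K| = 7 > B = 4, so first hash the key.
H(K): sum = 31+167+179+48+8+212+47 = 692 → 02 b4.
Zero-pad H(K) = 02 b4 to 4 bytes: K' = 02 b4 00 00.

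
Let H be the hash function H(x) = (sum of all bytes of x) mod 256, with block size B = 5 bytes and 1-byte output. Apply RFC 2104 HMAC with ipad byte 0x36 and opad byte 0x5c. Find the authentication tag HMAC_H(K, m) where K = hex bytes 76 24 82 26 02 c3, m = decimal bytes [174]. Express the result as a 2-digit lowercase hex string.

Key hex bytes 76 24 82 26 02 c3 is 6 bytes > B = 5, so hash it first: H(key) = 07, then zero-pad to 5 bytes: K' = 07 00 00 00 00.
K' ⊕ ipad = 31 36 36 36 36.  K' ⊕ opad = 5b 5c 5c 5c 5c.
Inner input = (K'⊕ipad) ∥ m = 31 36 36 36 36 ∥ ae.
Inner hash: sum = 49+54+54+54+54+174 = 439; mod 256 = 183 → b7.
Outer input = (K'⊕opad) ∥ inner = 5b 5c 5c 5c 5c ∥ b7.
Outer hash (tag): sum = 91+92+92+92+92+183 = 642; mod 256 = 130 → 82.

82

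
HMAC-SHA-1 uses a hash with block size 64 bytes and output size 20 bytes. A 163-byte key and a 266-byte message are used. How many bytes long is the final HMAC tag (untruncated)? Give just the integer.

20

The tag is one SHA-1 digest: 20 bytes.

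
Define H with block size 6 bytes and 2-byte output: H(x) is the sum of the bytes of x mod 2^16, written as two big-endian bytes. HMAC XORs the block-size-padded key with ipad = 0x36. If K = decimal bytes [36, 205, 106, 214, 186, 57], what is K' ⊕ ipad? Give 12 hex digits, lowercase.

Key decimal bytes [36, 205, 106, 214, 186, 57] = 24 cd 6a d6 ba 39 is exactly B = 6 bytes: K' = 24 cd 6a d6 ba 39.
XOR each byte with 0x36: 24⊕36=12, cd⊕36=fb, 6a⊕36=5c, d6⊕36=e0, ba⊕36=8c, 39⊕36=0f.

12fb5ce08c0f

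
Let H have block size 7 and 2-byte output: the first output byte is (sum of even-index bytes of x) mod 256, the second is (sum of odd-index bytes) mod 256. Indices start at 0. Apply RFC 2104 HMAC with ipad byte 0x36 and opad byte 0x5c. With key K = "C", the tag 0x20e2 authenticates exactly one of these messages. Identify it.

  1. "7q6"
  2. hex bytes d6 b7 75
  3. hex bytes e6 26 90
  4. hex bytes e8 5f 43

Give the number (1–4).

2

Key "C" = 43 is 1 byte ≤ B = 7; zero-pad to 7 bytes: K' = 43 00 00 00 00 00 00.
K' ⊕ ipad = 75 36 36 36 36 36 36; K' ⊕ opad = 1f 5c 5c 5c 5c 5c 5c.
m1: inner = H(75 36 36 36 36 36 36 37 71 36) = 88 0f; tag = H(1f 5c 5c 5c 5c 5c 5c 88 0f) = 429c
m2: inner = H(75 36 36 36 36 36 36 d6 b7 75) = ce ed; tag = H(1f 5c 5c 5c 5c 5c 5c ce ed) = 20e2 ← matches
m3: inner = H(75 36 36 36 36 36 36 e6 26 90) = 3d 18; tag = H(1f 5c 5c 5c 5c 5c 5c 3d 18) = 4b51
m4: inner = H(75 36 36 36 36 36 36 e8 5f 43) = 76 cd; tag = H(1f 5c 5c 5c 5c 5c 5c 76 cd) = 008a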